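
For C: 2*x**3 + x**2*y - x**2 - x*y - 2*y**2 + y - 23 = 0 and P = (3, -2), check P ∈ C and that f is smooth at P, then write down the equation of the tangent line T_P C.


Tangent line at P: 38*x + 15*y - 84 = 0.

Step 1: f(3, -2) = 0, so P lies on C.
Step 2: partial derivatives
  f_x(x, y) = 6*x**2 + 2*x*y - 2*x - y, f_y(x, y) = x**2 - x - 4*y + 1.
  f_x(P) = 38, f_y(P) = 15 (gradient nonzero, so P is smooth).
Step 3: tangent line at P: 38·(x − 3) + 15·(y − -2) = 0.
Expanding: 38*x + 15*y - 84 = 0.


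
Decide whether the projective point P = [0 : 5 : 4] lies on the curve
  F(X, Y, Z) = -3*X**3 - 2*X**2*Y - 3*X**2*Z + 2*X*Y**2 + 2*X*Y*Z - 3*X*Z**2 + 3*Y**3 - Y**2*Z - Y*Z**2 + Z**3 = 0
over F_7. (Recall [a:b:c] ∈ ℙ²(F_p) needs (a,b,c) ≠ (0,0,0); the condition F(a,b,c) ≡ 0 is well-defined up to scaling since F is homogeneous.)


F(0,5,4) ≡ 0 (mod 7); P is on the curve.

Evaluate F(0, 5, 4) term-by-term (mod 7).
  -3*X**3 ↦ -3·0·1·1 = 0
  -2*X**2*Y ↦ -2·0·5·1 = 0
  -3*X**2*Z ↦ -3·0·1·4 = 0
  2*X*Y**2 ↦ 2·0·25·1 = 0
  2*X*Y*Z ↦ 2·0·5·4 = 0
  -3*X*Z**2 ↦ -3·0·1·16 = 0
  3*Y**3 ↦ 3·1·125·1 = 375
  -Y**2*Z ↦ -1·1·25·4 = -100
  -Y*Z**2 ↦ -1·1·5·16 = -80
  Z**3 ↦ 1·1·1·64 = 64
Sum: F(0, 5, 4) = (0) + (0) + (0) + (0) + (0) + (0) + (375) + (-100) + (-80) + (64) = 259.
Reducing mod 7: 259 ≡ 0 (mod 7).
Since F(a, b, c) ≡ 0 (mod 7), P lies on the curve.


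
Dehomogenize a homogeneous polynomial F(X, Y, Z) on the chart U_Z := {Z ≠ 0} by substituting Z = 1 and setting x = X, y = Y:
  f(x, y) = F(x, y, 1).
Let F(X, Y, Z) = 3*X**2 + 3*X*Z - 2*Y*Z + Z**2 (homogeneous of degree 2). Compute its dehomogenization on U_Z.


f(x, y) = 3*x**2 + 3*x - 2*y + 1

On U_Z we set Z = 1. Each monomial c·X^i·Y^j·Z^k in F becomes c·x^i·y^j·1^k = c·x^i·y^j.
Substituting Z = 1: F(X, Y, 1) = 3*x**2 + 3*x - 2*y + 1.
Note: deg(f) ≤ deg(F) = 2; strict inequality happens when F is divisible by Z (lost terms).


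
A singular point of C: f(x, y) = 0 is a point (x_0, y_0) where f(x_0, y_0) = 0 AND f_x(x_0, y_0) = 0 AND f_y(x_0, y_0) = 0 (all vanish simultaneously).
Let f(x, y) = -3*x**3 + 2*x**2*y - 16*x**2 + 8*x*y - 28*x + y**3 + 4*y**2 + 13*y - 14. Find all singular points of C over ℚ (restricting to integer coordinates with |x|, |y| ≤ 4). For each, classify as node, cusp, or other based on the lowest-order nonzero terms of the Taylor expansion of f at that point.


Singular points: {(-2, -1)}; classification: cusp.

Compute partial derivatives:
  f_x = -9*x**2 + 4*x*y - 32*x + 8*y - 28.
  f_y = 2*x**2 + 8*x + 3*y**2 + 8*y + 13.
Scan x_0 ∈ {−4, ..., 4}. For each x_0, f_y(x_0, y) is a polynomial in y; find its integer roots y ∈ {−4, ..., 4}, then test f_x and f at those candidates.
  x = -4: f_y(-4, y) = 3*y**2 + 8*y + 13; no integer root y with |y| ≤ 4.
  x = -3: f_y(-3, y) = 3*y**2 + 8*y + 7; no integer root y with |y| ≤ 4.
  x = -2: f_y(-2, y) = 3*y**2 + 8*y + 5; vanishes at y ∈ {-1}. (-2, -1): f_x = 0, f = 0 — SINGULAR.
  x = -1: f_y(-1, y) = 3*y**2 + 8*y + 7; no integer root y with |y| ≤ 4.
  x = 0: f_y(0, y) = 3*y**2 + 8*y + 13; no integer root y with |y| ≤ 4.
  x = 1: f_y(1, y) = 3*y**2 + 8*y + 23; no integer root y with |y| ≤ 4.
  x = 2: f_y(2, y) = 3*y**2 + 8*y + 37; no integer root y with |y| ≤ 4.
  x = 3: f_y(3, y) = 3*y**2 + 8*y + 55; no integer root y with |y| ≤ 4.
  x = 4: f_y(4, y) = 3*y**2 + 8*y + 77; no integer root y with |y| ≤ 4.
Only singular point on the grid: (-2, -1).
Classify: substitute x = -2 + u, y = -1 + v and expand: f = -3*u**3 + 2*u**2*v + v**3 + v**2.
No constant or linear terms (consistent with a singular point). Quadratic part: v**2. Cubic part: -3*u**3 + 2*u**2*v + v**3.
The quadratic part v**2 is a perfect square, so there is a single (double) tangent line v = 0, i.e. y = -1. Restricting the cubic part to that line (v = 0) leaves -3*u**3 ≠ 0, so f is not divisible by v and the branch is v² ≈ 3*u**3 to lowest order — this is a cusp.
Classification: cusp.


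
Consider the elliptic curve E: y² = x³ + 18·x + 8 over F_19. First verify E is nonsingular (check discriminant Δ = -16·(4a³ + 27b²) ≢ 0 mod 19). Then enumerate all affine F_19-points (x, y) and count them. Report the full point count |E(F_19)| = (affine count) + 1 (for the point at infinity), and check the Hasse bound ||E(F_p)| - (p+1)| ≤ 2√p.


Affine points = {(4, 7), (4, 12), (6, 3), (6, 16), (9, 5), (9, 14), (11, 6), (11, 13), (13, 8), (13, 11), (15, 9), (15, 10)}; affine count = 12; |E(F_19)| = 13.

Discriminant check: Δ ∝ 4a³ + 27b² = 4·18³ + 27·8² = 4·5832 + 27·64 ≡ 14 (mod 19). Nonzero ⇒ E is nonsingular.
For each x ∈ F_19, compute rhs = x³ + 18·x + 8 mod 19, then count y ∈ F_19 with y² ≡ rhs.
  x = 0: rhs = 8, matching y values: none (0 points).
  x = 1: rhs = 8, matching y values: none (0 points).
  x = 2: rhs = 14, matching y values: none (0 points).
  x = 3: rhs = 13, matching y values: none (0 points).
  x = 4: rhs = 11, matching y values: 7, 12 (2 points).
  x = 5: rhs = 14, matching y values: none (0 points).
  x = 6: rhs = 9, matching y values: 3, 16 (2 points).
  x = 7: rhs = 2, matching y values: none (0 points).
  x = 8: rhs = 18, matching y values: none (0 points).
  x = 9: rhs = 6, matching y values: 5, 14 (2 points).
  x = 10: rhs = 10, matching y values: none (0 points).
  x = 11: rhs = 17, matching y values: 6, 13 (2 points).
  x = 12: rhs = 14, matching y values: none (0 points).
  x = 13: rhs = 7, matching y values: 8, 11 (2 points).
  x = 14: rhs = 2, matching y values: none (0 points).
  x = 15: rhs = 5, matching y values: 9, 10 (2 points).
  x = 16: rhs = 3, matching y values: none (0 points).
  x = 17: rhs = 2, matching y values: none (0 points).
  x = 18: rhs = 8, matching y values: none (0 points).
Total affine count: 12.
Full point count |E(F_19)| = 12 + 1 = 13.
Hasse bound: |13 − (19+1)| = |-7| = 7 ≤ 2√19 ≈ 8.7178 ✓.


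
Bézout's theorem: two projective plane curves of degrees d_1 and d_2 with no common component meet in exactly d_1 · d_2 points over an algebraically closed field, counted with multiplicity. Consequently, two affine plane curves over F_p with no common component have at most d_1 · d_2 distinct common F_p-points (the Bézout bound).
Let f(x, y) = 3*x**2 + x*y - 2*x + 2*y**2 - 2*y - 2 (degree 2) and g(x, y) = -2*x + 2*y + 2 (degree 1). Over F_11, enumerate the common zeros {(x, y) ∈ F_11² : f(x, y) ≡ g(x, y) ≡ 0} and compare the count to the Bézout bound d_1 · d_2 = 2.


Common zeros: {(9, 8)}; count = 1; Bézout bound = 2.

deg(f) = 2, deg(g) = 1, so Bézout bound = 2.
Scan x ∈ F_11. For each x, list the y ∈ F_11 with f(x, y) ≡ 0 and those with g(x, y) ≡ 0 (mod 11); the common zeros in that column are the intersection.
  x = 0: f ≡ 0 at y ∈ {4, 8}; g ≡ 0 at y ∈ {10}; common: ∅.
  x = 1: f ≡ 0 at y ∈ {1, 5}; g ≡ 0 at y ∈ {0}; common: ∅.
  x = 2: f ≡ 0 at y ∈ ∅; g ≡ 0 at y ∈ {1}; common: ∅.
  x = 3: f ≡ 0 at y ∈ {1, 4}; g ≡ 0 at y ∈ {2}; common: ∅.
  x = 4: f ≡ 0 at y ∈ ∅; g ≡ 0 at y ∈ {3}; common: ∅.
  x = 5: f ≡ 0 at y ∈ {2}; g ≡ 0 at y ∈ {4}; common: ∅.
  x = 6: f ≡ 0 at y ∈ {2, 7}; g ≡ 0 at y ∈ {5}; common: ∅.
  x = 7: f ≡ 0 at y ∈ {7}; g ≡ 0 at y ∈ {6}; common: ∅.
  x = 8: f ≡ 0 at y ∈ ∅; g ≡ 0 at y ∈ {7}; common: ∅.
  x = 9: f ≡ 0 at y ∈ {5, 8}; g ≡ 0 at y ∈ {8}; common: {8}.
  x = 10: f ≡ 0 at y ∈ ∅; g ≡ 0 at y ∈ {9}; common: ∅.
Collecting: common zeros = {(9, 8)}, so the count is 1.
Comparison with the Bézout bound: 1 ≤ 2 = deg(f)·deg(g), as expected for curves with no common component (the affine F_11-count falls short of the bound because intersections may lie at infinity, over extension fields, or carry multiplicity).


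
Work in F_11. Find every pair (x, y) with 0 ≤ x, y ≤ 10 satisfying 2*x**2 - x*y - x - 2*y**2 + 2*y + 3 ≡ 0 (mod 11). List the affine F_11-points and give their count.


Affine F_11-points: {(1, 3)}; count = 1.

For each of the 121 pairs (x, y) ∈ F_11², evaluate f(x, y) mod 11. Record the zeros.
  x = 0: [0↦3, 1↦3, 2↦10, 3↦2, 4↦1, 5↦7, 6↦9, 7↦7, 8↦1, 9↦2, 10↦10]  zeros at y ∈ ∅
  x = 1: [0↦4, 1↦3, 2↦9, 3↦0, 4↦9, 5↦3, 6↦4, 7↦1, 8↦5, 9↦5, 10↦1]  zeros at y ∈ {3}
  x = 2: [0↦9, 1↦7, 2↦1, 3↦2, 4↦10, 5↦3, 6↦3, 7↦10, 8↦2, 9↦1, 10↦7]  zeros at y ∈ ∅
  x = 3: [0↦7, 1↦4, 2↦8, 3↦8, 4↦4, 5↦7, 6↦6, 7↦1, 8↦3, 9↦1, 10↦6]  zeros at y ∈ ∅
  x = 4: [0↦9, 1↦5, 2↦8, 3↦7, 4↦2, 5↦4, 6↦2, 7↦7, 8↦8, 9↦5, 10↦9]  zeros at y ∈ ∅
  x = 5: [0↦4, 1↦10, 2↦1, 3↦10, 4↦4, 5↦5, 6↦2, 7↦6, 8↦6, 9↦2, 10↦5]  zeros at y ∈ ∅
  x = 6: [0↦3, 1↦8, 2↦9, 3↦6, 4↦10, 5↦10, 6↦6, 7↦9, 8↦8, 9↦3, 10↦5]  zeros at y ∈ ∅
  x = 7: [0↦6, 1↦10, 2↦10, 3↦6, 4↦9, 5↦8, 6↦3, 7↦5, 8↦3, 9↦8, 10↦9]  zeros at y ∈ ∅
  x = 8: [0↦2, 1↦5, 2↦4, 3↦10, 4↦1, 5↦10, 6↦4, 7↦5, 8↦2, 9↦6, 10↦6]  zeros at y ∈ ∅
  x = 9: [0↦2, 1↦4, 2↦2, 3↦7, 4↦8, 5↦5, 6↦9, 7↦9, 8↦5, 9↦8, 10↦7]  zeros at y ∈ ∅
  x = 10: [0↦6, 1↦7, 2↦4, 3↦8, 4↦8, 5↦4, 6↦7, 7↦6, 8↦1, 9↦3, 10↦1]  zeros at y ∈ ∅
Collecting zeros: affine points = {(1, 3)}.
Total count |C(F_11)_aff| = 1.


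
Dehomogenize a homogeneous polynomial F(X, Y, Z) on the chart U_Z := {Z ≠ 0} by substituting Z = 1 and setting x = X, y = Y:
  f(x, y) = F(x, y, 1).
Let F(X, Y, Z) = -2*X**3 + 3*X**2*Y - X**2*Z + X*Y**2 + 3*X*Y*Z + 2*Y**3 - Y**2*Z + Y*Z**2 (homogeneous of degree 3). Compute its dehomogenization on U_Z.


f(x, y) = -2*x**3 + 3*x**2*y - x**2 + x*y**2 + 3*x*y + 2*y**3 - y**2 + y

On U_Z we set Z = 1. Each monomial c·X^i·Y^j·Z^k in F becomes c·x^i·y^j·1^k = c·x^i·y^j.
Substituting Z = 1: F(X, Y, 1) = -2*x**3 + 3*x**2*y - x**2 + x*y**2 + 3*x*y + 2*y**3 - y**2 + y.
Note: deg(f) ≤ deg(F) = 3; strict inequality happens when F is divisible by Z (lost terms).


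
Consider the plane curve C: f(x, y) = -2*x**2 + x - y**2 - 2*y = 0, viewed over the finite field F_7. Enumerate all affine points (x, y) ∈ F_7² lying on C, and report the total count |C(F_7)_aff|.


Affine F_7-points: {(0, 0), (0, 5), (1, 6), (2, 2), (2, 3), (3, 6), (4, 0), (4, 5)}; count = 8.

For each of the 49 pairs (x, y) ∈ F_7², evaluate f(x, y) mod 7. Record the zeros.
  x = 0: [0↦0, 1↦4, 2↦6, 3↦6, 4↦4, 5↦0, 6↦1]  zeros at y ∈ {0, 5}
  x = 1: [0↦6, 1↦3, 2↦5, 3↦5, 4↦3, 5↦6, 6↦0]  zeros at y ∈ {6}
  x = 2: [0↦1, 1↦5, 2↦0, 3↦0, 4↦5, 5↦1, 6↦2]  zeros at y ∈ {2, 3}
  x = 3: [0↦6, 1↦3, 2↦5, 3↦5, 4↦3, 5↦6, 6↦0]  zeros at y ∈ {6}
  x = 4: [0↦0, 1↦4, 2↦6, 3↦6, 4↦4, 5↦0, 6↦1]  zeros at y ∈ {0, 5}
  x = 5: [0↦4, 1↦1, 2↦3, 3↦3, 4↦1, 5↦4, 6↦5]  zeros at y ∈ ∅
  x = 6: [0↦4, 1↦1, 2↦3, 3↦3, 4↦1, 5↦4, 6↦5]  zeros at y ∈ ∅
Collecting zeros: affine points = {(0, 0), (0, 5), (1, 6), (2, 2), (2, 3), (3, 6), (4, 0), (4, 5)}.
Total count |C(F_7)_aff| = 8.


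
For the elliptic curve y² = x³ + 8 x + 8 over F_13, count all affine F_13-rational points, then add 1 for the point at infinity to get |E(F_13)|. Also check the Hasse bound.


Affine points = {(1, 2), (1, 11), (4, 0), (5, 2), (5, 11), (6, 5), (6, 8), (7, 2), (7, 11), (8, 5), (8, 8), (9, 4), (9, 9), (10, 3), (10, 10), (11, 6), (11, 7), (12, 5), (12, 8)}; affine count = 19; |E(F_13)| = 20.

Discriminant check: Δ ∝ 4a³ + 27b² = 4·8³ + 27·8² = 4·512 + 27·64 ≡ 6 (mod 13). Nonzero ⇒ E is nonsingular.
For each x ∈ F_13, compute rhs = x³ + 8·x + 8 mod 13, then count y ∈ F_13 with y² ≡ rhs.
  x = 0: rhs = 8, matching y values: none (0 points).
  x = 1: rhs = 4, matching y values: 2, 11 (2 points).
  x = 2: rhs = 6, matching y values: none (0 points).
  x = 3: rhs = 7, matching y values: none (0 points).
  x = 4: rhs = 0, matching y values: 0 (1 points).
  x = 5: rhs = 4, matching y values: 2, 11 (2 points).
  x = 6: rhs = 12, matching y values: 5, 8 (2 points).
  x = 7: rhs = 4, matching y values: 2, 11 (2 points).
  x = 8: rhs = 12, matching y values: 5, 8 (2 points).
  x = 9: rhs = 3, matching y values: 4, 9 (2 points).
  x = 10: rhs = 9, matching y values: 3, 10 (2 points).
  x = 11: rhs = 10, matching y values: 6, 7 (2 points).
  x = 12: rhs = 12, matching y values: 5, 8 (2 points).
Total affine count: 19.
Full point count |E(F_13)| = 19 + 1 = 20.
Hasse bound: |20 − (13+1)| = |6| = 6 ≤ 2√13 ≈ 7.2111 ✓.


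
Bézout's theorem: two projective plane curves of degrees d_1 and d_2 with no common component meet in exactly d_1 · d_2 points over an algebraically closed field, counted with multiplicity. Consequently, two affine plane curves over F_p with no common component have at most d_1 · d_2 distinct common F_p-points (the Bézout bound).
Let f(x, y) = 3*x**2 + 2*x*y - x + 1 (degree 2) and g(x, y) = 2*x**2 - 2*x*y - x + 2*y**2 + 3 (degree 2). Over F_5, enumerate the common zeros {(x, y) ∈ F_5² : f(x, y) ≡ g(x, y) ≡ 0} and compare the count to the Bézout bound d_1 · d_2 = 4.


Common zeros: ∅; count = 0; Bézout bound = 4.

deg(f) = 2, deg(g) = 2, so Bézout bound = 4.
Scan x ∈ F_5. For each x, list the y ∈ F_5 with f(x, y) ≡ 0 and those with g(x, y) ≡ 0 (mod 5); the common zeros in that column are the intersection.
  x = 0: f ≡ 0 at y ∈ ∅; g ≡ 0 at y ∈ {1, 4}; common: ∅.
  x = 1: f ≡ 0 at y ∈ {1}; g ≡ 0 at y ∈ ∅; common: ∅.
  x = 2: f ≡ 0 at y ∈ {1}; g ≡ 0 at y ∈ {3, 4}; common: ∅.
  x = 3: f ≡ 0 at y ∈ {0}; g ≡ 0 at y ∈ ∅; common: ∅.
  x = 4: f ≡ 0 at y ∈ {0}; g ≡ 0 at y ∈ {1, 3}; common: ∅.
Collecting: common zeros = ∅, so the count is 0.
Comparison with the Bézout bound: 0 ≤ 4 = deg(f)·deg(g), as expected for curves with no common component (the affine F_5-count falls short of the bound because intersections may lie at infinity, over extension fields, or carry multiplicity).


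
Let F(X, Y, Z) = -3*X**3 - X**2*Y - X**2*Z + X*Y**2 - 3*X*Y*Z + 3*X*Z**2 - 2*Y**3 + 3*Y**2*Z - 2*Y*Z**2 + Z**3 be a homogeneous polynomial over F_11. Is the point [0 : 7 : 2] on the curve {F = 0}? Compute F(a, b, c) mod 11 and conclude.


F(0,7,2) ≡ 0 (mod 11); P is on the curve.

Evaluate F(0, 7, 2) term-by-term (mod 11).
  -3*X**3 ↦ -3·0·1·1 = 0
  -X**2*Y ↦ -1·0·7·1 = 0
  -X**2*Z ↦ -1·0·1·2 = 0
  X*Y**2 ↦ 1·0·49·1 = 0
  -3*X*Y*Z ↦ -3·0·7·2 = 0
  3*X*Z**2 ↦ 3·0·1·4 = 0
  -2*Y**3 ↦ -2·1·343·1 = -686
  3*Y**2*Z ↦ 3·1·49·2 = 294
  -2*Y*Z**2 ↦ -2·1·7·4 = -56
  Z**3 ↦ 1·1·1·8 = 8
Sum: F(0, 7, 2) = (0) + (0) + (0) + (0) + (0) + (0) + (-686) + (294) + (-56) + (8) = -440.
Reducing mod 11: -440 ≡ 0 (mod 11).
Since F(a, b, c) ≡ 0 (mod 11), P lies on the curve.


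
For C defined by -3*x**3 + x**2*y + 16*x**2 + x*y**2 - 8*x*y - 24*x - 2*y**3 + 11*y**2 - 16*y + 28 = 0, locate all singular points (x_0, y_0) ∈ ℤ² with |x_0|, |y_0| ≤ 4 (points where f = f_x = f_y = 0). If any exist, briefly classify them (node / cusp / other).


Singular points: {(2, 2)}; classification: cusp.

Compute partial derivatives:
  f_x = -9*x**2 + 2*x*y + 32*x + y**2 - 8*y - 24.
  f_y = x**2 + 2*x*y - 8*x - 6*y**2 + 22*y - 16.
Scan x_0 ∈ {−4, ..., 4}. For each x_0, f_y(x_0, y) is a polynomial in y; find its integer roots y ∈ {−4, ..., 4}, then test f_x and f at those candidates.
  x = -4: f_y(-4, y) = -6*y**2 + 14*y + 32; no integer root y with |y| ≤ 4.
  x = -3: f_y(-3, y) = -6*y**2 + 16*y + 17; no integer root y with |y| ≤ 4.
  x = -2: f_y(-2, y) = -6*y**2 + 18*y + 4; no integer root y with |y| ≤ 4.
  x = -1: f_y(-1, y) = -6*y**2 + 20*y - 7; no integer root y with |y| ≤ 4.
  x = 0: f_y(0, y) = -6*y**2 + 22*y - 16; vanishes at y ∈ {1}. (0, 1): f_x = -31 ≠ 0.
  x = 1: f_y(1, y) = -6*y**2 + 24*y - 23; no integer root y with |y| ≤ 4.
  x = 2: f_y(2, y) = -6*y**2 + 26*y - 28; vanishes at y ∈ {2}. (2, 2): f_x = 0, f = 0 — SINGULAR.
  x = 3: f_y(3, y) = -6*y**2 + 28*y - 31; no integer root y with |y| ≤ 4.
  x = 4: f_y(4, y) = -6*y**2 + 30*y - 32; no integer root y with |y| ≤ 4.
Only singular point on the grid: (2, 2).
Classify: substitute x = 2 + u, y = 2 + v and expand: f = -3*u**3 + u**2*v + u*v**2 - 2*v**3 + v**2.
No constant or linear terms (consistent with a singular point). Quadratic part: v**2. Cubic part: -3*u**3 + u**2*v + u*v**2 - 2*v**3.
The quadratic part v**2 is a perfect square, so there is a single (double) tangent line v = 0, i.e. y = 2. Restricting the cubic part to that line (v = 0) leaves -3*u**3 ≠ 0, so f is not divisible by v and the branch is v² ≈ 3*u**3 to lowest order — this is a cusp.
Classification: cusp.


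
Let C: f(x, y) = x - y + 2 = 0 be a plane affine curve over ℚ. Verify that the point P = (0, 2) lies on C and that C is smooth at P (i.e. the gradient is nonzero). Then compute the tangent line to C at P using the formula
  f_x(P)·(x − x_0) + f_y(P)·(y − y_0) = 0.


Tangent line at P: x - y + 2 = 0.

Step 1: f(0, 2) = 0, so P lies on C.
Step 2: partial derivatives
  f_x(x, y) = 1, f_y(x, y) = -1.
  f_x(P) = 1, f_y(P) = -1 (gradient nonzero, so P is smooth).
Step 3: tangent line at P: 1·(x − 0) + -1·(y − 2) = 0.
Expanding: x - y + 2 = 0.


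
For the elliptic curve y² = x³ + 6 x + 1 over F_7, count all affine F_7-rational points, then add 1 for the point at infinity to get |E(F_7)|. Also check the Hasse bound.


Affine points = {(0, 1), (0, 6), (1, 1), (1, 6), (2, 0), (3, 2), (3, 5), (5, 3), (5, 4), (6, 1), (6, 6)}; affine count = 11; |E(F_7)| = 12.

Discriminant check: Δ ∝ 4a³ + 27b² = 4·6³ + 27·1² = 4·216 + 27·1 ≡ 2 (mod 7). Nonzero ⇒ E is nonsingular.
For each x ∈ F_7, compute rhs = x³ + 6·x + 1 mod 7, then count y ∈ F_7 with y² ≡ rhs.
  x = 0: rhs = 1, matching y values: 1, 6 (2 points).
  x = 1: rhs = 1, matching y values: 1, 6 (2 points).
  x = 2: rhs = 0, matching y values: 0 (1 points).
  x = 3: rhs = 4, matching y values: 2, 5 (2 points).
  x = 4: rhs = 5, matching y values: none (0 points).
  x = 5: rhs = 2, matching y values: 3, 4 (2 points).
  x = 6: rhs = 1, matching y values: 1, 6 (2 points).
Total affine count: 11.
Full point count |E(F_7)| = 11 + 1 = 12.
Hasse bound: |12 − (7+1)| = |4| = 4 ≤ 2√7 ≈ 5.2915 ✓.


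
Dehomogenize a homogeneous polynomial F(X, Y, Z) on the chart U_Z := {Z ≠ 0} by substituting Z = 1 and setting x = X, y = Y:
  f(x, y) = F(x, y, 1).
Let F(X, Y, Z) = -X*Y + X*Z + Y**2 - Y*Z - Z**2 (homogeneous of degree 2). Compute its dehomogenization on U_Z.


f(x, y) = -x*y + x + y**2 - y - 1

On U_Z we set Z = 1. Each monomial c·X^i·Y^j·Z^k in F becomes c·x^i·y^j·1^k = c·x^i·y^j.
Substituting Z = 1: F(X, Y, 1) = -x*y + x + y**2 - y - 1.
Note: deg(f) ≤ deg(F) = 2; strict inequality happens when F is divisible by Z (lost terms).


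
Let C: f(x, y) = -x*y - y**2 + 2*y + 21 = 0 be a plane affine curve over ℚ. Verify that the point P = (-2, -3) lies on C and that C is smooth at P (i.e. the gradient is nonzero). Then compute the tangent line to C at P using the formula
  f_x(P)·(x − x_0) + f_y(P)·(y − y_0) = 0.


Tangent line at P: 3*x + 10*y + 36 = 0.

Step 1: f(-2, -3) = 0, so P lies on C.
Step 2: partial derivatives
  f_x(x, y) = -y, f_y(x, y) = -x - 2*y + 2.
  f_x(P) = 3, f_y(P) = 10 (gradient nonzero, so P is smooth).
Step 3: tangent line at P: 3·(x − -2) + 10·(y − -3) = 0.
Expanding: 3*x + 10*y + 36 = 0.


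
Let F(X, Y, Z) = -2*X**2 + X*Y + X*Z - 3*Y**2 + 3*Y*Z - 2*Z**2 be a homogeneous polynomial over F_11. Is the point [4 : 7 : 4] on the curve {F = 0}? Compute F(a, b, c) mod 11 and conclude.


F(4,7,4) ≡ 5 (mod 11); P is NOT on the curve.

Evaluate F(4, 7, 4) term-by-term (mod 11).
  -2*X**2 ↦ -2·16·1·1 = -32
  X*Y ↦ 1·4·7·1 = 28
  X*Z ↦ 1·4·1·4 = 16
  -3*Y**2 ↦ -3·1·49·1 = -147
  3*Y*Z ↦ 3·1·7·4 = 84
  -2*Z**2 ↦ -2·1·1·16 = -32
Sum: F(4, 7, 4) = (-32) + (28) + (16) + (-147) + (84) + (-32) = -83.
Reducing mod 11: -83 ≡ 5 (mod 11).
Since F(a, b, c) ≡ 5 ≠ 0 (mod 11), P does NOT lie on the curve.


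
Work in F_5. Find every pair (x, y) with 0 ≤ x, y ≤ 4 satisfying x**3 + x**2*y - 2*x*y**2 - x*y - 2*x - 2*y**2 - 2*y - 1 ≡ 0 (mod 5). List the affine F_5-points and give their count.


Affine F_5-points: {(0, 1), (0, 3), (3, 0), (3, 3), (4, 0), (4, 1), (4, 2), (4, 3), (4, 4)}; count = 9.

For each of the 25 pairs (x, y) ∈ F_5², evaluate f(x, y) mod 5. Record the zeros.
  x = 0: [0↦4, 1↦0, 2↦2, 3↦0, 4↦4]  zeros at y ∈ {1, 3}
  x = 1: [0↦3, 1↦2, 2↦3, 3↦1, 4↦1]  zeros at y ∈ ∅
  x = 2: [0↦3, 1↦2, 2↦4, 3↦4, 4↦2]  zeros at y ∈ ∅
  x = 3: [0↦0, 1↦1, 2↦1, 3↦0, 4↦3]  zeros at y ∈ {0, 3}
  x = 4: [0↦0, 1↦0, 2↦0, 3↦0, 4↦0]  zeros at y ∈ {0, 1, 2, 3, 4}
Collecting zeros: affine points = {(0, 1), (0, 3), (3, 0), (3, 3), (4, 0), (4, 1), (4, 2), (4, 3), (4, 4)}.
Total count |C(F_5)_aff| = 9.


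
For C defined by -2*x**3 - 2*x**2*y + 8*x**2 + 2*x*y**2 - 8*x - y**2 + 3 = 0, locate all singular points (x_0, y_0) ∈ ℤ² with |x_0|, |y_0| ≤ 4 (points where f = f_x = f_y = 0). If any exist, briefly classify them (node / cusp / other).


Singular points: {(1, 1)}; classification: cusp.

Compute partial derivatives:
  f_x = -6*x**2 - 4*x*y + 16*x + 2*y**2 - 8.
  f_y = -2*x**2 + 4*x*y - 2*y.
Scan x_0 ∈ {−4, ..., 4}. For each x_0, f_y(x_0, y) is a polynomial in y; find its integer roots y ∈ {−4, ..., 4}, then test f_x and f at those candidates.
  x = -4: f_y(-4, y) = -18*y - 32; no integer root y with |y| ≤ 4.
  x = -3: f_y(-3, y) = -14*y - 18; no integer root y with |y| ≤ 4.
  x = -2: f_y(-2, y) = -10*y - 8; no integer root y with |y| ≤ 4.
  x = -1: f_y(-1, y) = -6*y - 2; no integer root y with |y| ≤ 4.
  x = 0: f_y(0, y) = -2*y; vanishes at y ∈ {0}. (0, 0): f_x = -8 ≠ 0.
  x = 1: f_y(1, y) = 2*y - 2; vanishes at y ∈ {1}. (1, 1): f_x = 0, f = 0 — SINGULAR.
  x = 2: f_y(2, y) = 6*y - 8; no integer root y with |y| ≤ 4.
  x = 3: f_y(3, y) = 10*y - 18; no integer root y with |y| ≤ 4.
  x = 4: f_y(4, y) = 14*y - 32; no integer root y with |y| ≤ 4.
Only singular point on the grid: (1, 1).
Classify: substitute x = 1 + u, y = 1 + v and expand: f = -2*u**3 - 2*u**2*v + 2*u*v**2 + v**2.
No constant or linear terms (consistent with a singular point). Quadratic part: v**2. Cubic part: -2*u**3 - 2*u**2*v + 2*u*v**2.
The quadratic part v**2 is a perfect square, so there is a single (double) tangent line v = 0, i.e. y = 1. Restricting the cubic part to that line (v = 0) leaves -2*u**3 ≠ 0, so f is not divisible by v and the branch is v² ≈ 2*u**3 to lowest order — this is a cusp.
Classification: cusp.


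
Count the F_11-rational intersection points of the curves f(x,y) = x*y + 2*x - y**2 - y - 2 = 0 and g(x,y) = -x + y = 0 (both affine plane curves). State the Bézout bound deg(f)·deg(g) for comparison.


Common zeros: {(2, 2)}; count = 1; Bézout bound = 2.

deg(f) = 2, deg(g) = 1, so Bézout bound = 2.
Scan x ∈ F_11. For each x, list the y ∈ F_11 with f(x, y) ≡ 0 and those with g(x, y) ≡ 0 (mod 11); the common zeros in that column are the intersection.
  x = 0: f ≡ 0 at y ∈ {4, 6}; g ≡ 0 at y ∈ {0}; common: ∅.
  x = 1: f ≡ 0 at y ∈ {0}; g ≡ 0 at y ∈ {1}; common: ∅.
  x = 2: f ≡ 0 at y ∈ {2, 10}; g ≡ 0 at y ∈ {2}; common: {2}.
  x = 3: f ≡ 0 at y ∈ {5, 8}; g ≡ 0 at y ∈ {3}; common: ∅.
  x = 4: f ≡ 0 at y ∈ {7}; g ≡ 0 at y ∈ {4}; common: ∅.
  x = 5: f ≡ 0 at y ∈ {1, 3}; g ≡ 0 at y ∈ {5}; common: ∅.
  x = 6: f ≡ 0 at y ∈ ∅; g ≡ 0 at y ∈ {6}; common: ∅.
  x = 7: f ≡ 0 at y ∈ ∅; g ≡ 0 at y ∈ {7}; common: ∅.
  x = 8: f ≡ 0 at y ∈ ∅; g ≡ 0 at y ∈ {8}; common: ∅.
  x = 9: f ≡ 0 at y ∈ ∅; g ≡ 0 at y ∈ {9}; common: ∅.
  x = 10: f ≡ 0 at y ∈ ∅; g ≡ 0 at y ∈ {10}; common: ∅.
Collecting: common zeros = {(2, 2)}, so the count is 1.
Comparison with the Bézout bound: 1 ≤ 2 = deg(f)·deg(g), as expected for curves with no common component (the affine F_11-count falls short of the bound because intersections may lie at infinity, over extension fields, or carry multiplicity).


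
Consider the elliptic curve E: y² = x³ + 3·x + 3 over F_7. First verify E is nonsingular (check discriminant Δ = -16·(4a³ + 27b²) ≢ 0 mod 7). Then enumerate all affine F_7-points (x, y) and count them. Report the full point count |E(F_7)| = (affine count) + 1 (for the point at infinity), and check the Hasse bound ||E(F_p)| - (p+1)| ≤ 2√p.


Affine points = {(1, 0), (3, 2), (3, 5), (4, 3), (4, 4)}; affine count = 5; |E(F_7)| = 6.

Discriminant check: Δ ∝ 4a³ + 27b² = 4·3³ + 27·3² = 4·27 + 27·9 ≡ 1 (mod 7). Nonzero ⇒ E is nonsingular.
For each x ∈ F_7, compute rhs = x³ + 3·x + 3 mod 7, then count y ∈ F_7 with y² ≡ rhs.
  x = 0: rhs = 3, matching y values: none (0 points).
  x = 1: rhs = 0, matching y values: 0 (1 points).
  x = 2: rhs = 3, matching y values: none (0 points).
  x = 3: rhs = 4, matching y values: 2, 5 (2 points).
  x = 4: rhs = 2, matching y values: 3, 4 (2 points).
  x = 5: rhs = 3, matching y values: none (0 points).
  x = 6: rhs = 6, matching y values: none (0 points).
Total affine count: 5.
Full point count |E(F_7)| = 5 + 1 = 6.
Hasse bound: |6 − (7+1)| = |-2| = 2 ≤ 2√7 ≈ 5.2915 ✓.


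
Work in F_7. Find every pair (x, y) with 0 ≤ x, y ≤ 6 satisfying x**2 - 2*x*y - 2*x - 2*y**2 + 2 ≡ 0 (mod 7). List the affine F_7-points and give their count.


Affine F_7-points: {(0, 1), (0, 6), (2, 2), (2, 3), (4, 1), (4, 2), (6, 3), (6, 5)}; count = 8.

For each of the 49 pairs (x, y) ∈ F_7², evaluate f(x, y) mod 7. Record the zeros.
  x = 0: [0↦2, 1↦0, 2↦1, 3↦5, 4↦5, 5↦1, 6↦0]  zeros at y ∈ {1, 6}
  x = 1: [0↦1, 1↦4, 2↦3, 3↦5, 4↦3, 5↦4, 6↦1]  zeros at y ∈ ∅
  x = 2: [0↦2, 1↦3, 2↦0, 3↦0, 4↦3, 5↦2, 6↦4]  zeros at y ∈ {2, 3}
  x = 3: [0↦5, 1↦4, 2↦6, 3↦4, 4↦5, 5↦2, 6↦2]  zeros at y ∈ ∅
  x = 4: [0↦3, 1↦0, 2↦0, 3↦3, 4↦2, 5↦4, 6↦2]  zeros at y ∈ {1, 2}
  x = 5: [0↦3, 1↦5, 2↦3, 3↦4, 4↦1, 5↦1, 6↦4]  zeros at y ∈ ∅
  x = 6: [0↦5, 1↦5, 2↦1, 3↦0, 4↦2, 5↦0, 6↦1]  zeros at y ∈ {3, 5}
Collecting zeros: affine points = {(0, 1), (0, 6), (2, 2), (2, 3), (4, 1), (4, 2), (6, 3), (6, 5)}.
Total count |C(F_7)_aff| = 8.


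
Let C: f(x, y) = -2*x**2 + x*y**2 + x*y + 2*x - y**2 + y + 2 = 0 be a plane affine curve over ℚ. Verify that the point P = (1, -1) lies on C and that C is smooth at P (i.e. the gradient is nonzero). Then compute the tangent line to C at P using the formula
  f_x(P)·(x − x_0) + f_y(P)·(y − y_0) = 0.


Tangent line at P: -2*x + 2*y + 4 = 0.

Step 1: f(1, -1) = 0, so P lies on C.
Step 2: partial derivatives
  f_x(x, y) = -4*x + y**2 + y + 2, f_y(x, y) = 2*x*y + x - 2*y + 1.
  f_x(P) = -2, f_y(P) = 2 (gradient nonzero, so P is smooth).
Step 3: tangent line at P: -2·(x − 1) + 2·(y − -1) = 0.
Expanding: -2*x + 2*y + 4 = 0.


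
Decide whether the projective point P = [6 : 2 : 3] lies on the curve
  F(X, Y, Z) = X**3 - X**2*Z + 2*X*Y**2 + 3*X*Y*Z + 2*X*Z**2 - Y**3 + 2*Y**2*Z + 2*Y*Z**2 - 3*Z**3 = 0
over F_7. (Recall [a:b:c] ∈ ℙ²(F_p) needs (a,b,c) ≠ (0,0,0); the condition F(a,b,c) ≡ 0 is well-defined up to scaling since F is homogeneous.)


F(6,2,3) ≡ 0 (mod 7); P is on the curve.

Evaluate F(6, 2, 3) term-by-term (mod 7).
  X**3 ↦ 1·216·1·1 = 216
  -X**2*Z ↦ -1·36·1·3 = -108
  2*X*Y**2 ↦ 2·6·4·1 = 48
  3*X*Y*Z ↦ 3·6·2·3 = 108
  2*X*Z**2 ↦ 2·6·1·9 = 108
  -Y**3 ↦ -1·1·8·1 = -8
  2*Y**2*Z ↦ 2·1·4·3 = 24
  2*Y*Z**2 ↦ 2·1·2·9 = 36
  -3*Z**3 ↦ -3·1·1·27 = -81
Sum: F(6, 2, 3) = (216) + (-108) + (48) + (108) + (108) + (-8) + (24) + (36) + (-81) = 343.
Reducing mod 7: 343 ≡ 0 (mod 7).
Since F(a, b, c) ≡ 0 (mod 7), P lies on the curve.


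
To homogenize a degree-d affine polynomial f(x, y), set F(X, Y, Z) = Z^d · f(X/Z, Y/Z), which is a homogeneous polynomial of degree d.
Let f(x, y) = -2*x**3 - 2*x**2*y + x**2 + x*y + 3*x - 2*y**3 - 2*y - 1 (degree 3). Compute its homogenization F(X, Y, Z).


F(X, Y, Z) = -2*X**3 - 2*X**2*Y + X**2*Z + X*Y*Z + 3*X*Z**2 - 2*Y**3 - 2*Y*Z**2 - Z**3

deg(f) = 3.
Substitute x = X/Z, y = Y/Z into f, then multiply by Z^3.
  monomial -2·x^3·y^0 ↦ -2·X^3·Y^0·Z^0.
  monomial -2·x^2·y^1 ↦ -2·X^2·Y^1·Z^0.
  monomial 1·x^2·y^0 ↦ 1·X^2·Y^0·Z^1.
  monomial 1·x^1·y^1 ↦ 1·X^1·Y^1·Z^1.
  monomial 3·x^1·y^0 ↦ 3·X^1·Y^0·Z^2.
  monomial -2·x^0·y^3 ↦ -2·X^0·Y^3·Z^0.
  monomial -2·x^0·y^1 ↦ -2·X^0·Y^1·Z^2.
  monomial -1·x^0·y^0 ↦ -1·X^0·Y^0·Z^3.
Collecting: F(X, Y, Z) = -2*X**3 - 2*X**2*Y + X**2*Z + X*Y*Z + 3*X*Z**2 - 2*Y**3 - 2*Y*Z**2 - Z**3.


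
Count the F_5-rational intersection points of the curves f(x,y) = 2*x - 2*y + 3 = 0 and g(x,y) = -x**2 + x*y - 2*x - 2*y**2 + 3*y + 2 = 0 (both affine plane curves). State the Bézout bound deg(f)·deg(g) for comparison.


Common zeros: ∅; count = 0; Bézout bound = 2.

deg(f) = 1, deg(g) = 2, so Bézout bound = 2.
Scan x ∈ F_5. For each x, list the y ∈ F_5 with f(x, y) ≡ 0 and those with g(x, y) ≡ 0 (mod 5); the common zeros in that column are the intersection.
  x = 0: f ≡ 0 at y ∈ {4}; g ≡ 0 at y ∈ {2}; common: ∅.
  x = 1: f ≡ 0 at y ∈ {0}; g ≡ 0 at y ∈ ∅; common: ∅.
  x = 2: f ≡ 0 at y ∈ {1}; g ≡ 0 at y ∈ ∅; common: ∅.
  x = 3: f ≡ 0 at y ∈ {2}; g ≡ 0 at y ∈ ∅; common: ∅.
  x = 4: f ≡ 0 at y ∈ {3}; g ≡ 0 at y ∈ ∅; common: ∅.
Collecting: common zeros = ∅, so the count is 0.
Comparison with the Bézout bound: 0 ≤ 2 = deg(f)·deg(g), as expected for curves with no common component (the affine F_5-count falls short of the bound because intersections may lie at infinity, over extension fields, or carry multiplicity).


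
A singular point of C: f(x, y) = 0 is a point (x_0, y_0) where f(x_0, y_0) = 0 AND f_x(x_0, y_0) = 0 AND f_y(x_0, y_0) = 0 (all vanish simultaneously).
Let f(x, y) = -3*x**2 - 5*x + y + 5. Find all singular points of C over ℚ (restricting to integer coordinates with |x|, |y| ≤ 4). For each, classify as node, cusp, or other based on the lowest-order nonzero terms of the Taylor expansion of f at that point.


No singular points in the scanned grid; C is smooth there.

Compute partial derivatives:
  f_x = -6*x - 5.
  f_y = 1.
f_y = 1 is a nonzero constant, so f_y never vanishes: no point (x, y) can satisfy f = f_x = f_y = 0. In particular no (x, y) ∈ {−4, ..., 4}² is singular; the curve is smooth.


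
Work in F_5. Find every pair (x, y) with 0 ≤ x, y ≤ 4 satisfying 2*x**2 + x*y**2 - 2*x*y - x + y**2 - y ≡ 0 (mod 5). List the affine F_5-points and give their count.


Affine F_5-points: {(0, 0), (0, 1), (1, 1), (1, 3), (3, 0), (3, 3), (4, 2)}; count = 7.

For each of the 25 pairs (x, y) ∈ F_5², evaluate f(x, y) mod 5. Record the zeros.
  x = 0: [0↦0, 1↦0, 2↦2, 3↦1, 4↦2]  zeros at y ∈ {0, 1}
  x = 1: [0↦1, 1↦0, 2↦3, 3↦0, 4↦1]  zeros at y ∈ {1, 3}
  x = 2: [0↦1, 1↦4, 2↦3, 3↦3, 4↦4]  zeros at y ∈ ∅
  x = 3: [0↦0, 1↦2, 2↦2, 3↦0, 4↦1]  zeros at y ∈ {0, 3}
  x = 4: [0↦3, 1↦4, 2↦0, 3↦1, 4↦2]  zeros at y ∈ {2}
Collecting zeros: affine points = {(0, 0), (0, 1), (1, 1), (1, 3), (3, 0), (3, 3), (4, 2)}.
Total count |C(F_5)_aff| = 7.


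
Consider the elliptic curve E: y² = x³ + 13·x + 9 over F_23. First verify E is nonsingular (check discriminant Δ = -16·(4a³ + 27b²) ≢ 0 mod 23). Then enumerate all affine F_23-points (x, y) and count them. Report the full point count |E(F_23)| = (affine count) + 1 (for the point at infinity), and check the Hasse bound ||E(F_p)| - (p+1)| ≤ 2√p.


Affine points = {(0, 3), (0, 20), (1, 0), (3, 11), (3, 12), (6, 2), (6, 21), (7, 11), (7, 12), (8, 2), (8, 21), (9, 2), (9, 21), (10, 9), (10, 14), (13, 11), (13, 12), (16, 9), (16, 14), (18, 7), (18, 16), (19, 10), (19, 13), (20, 9), (20, 14), (22, 8), (22, 15)}; affine count = 27; |E(F_23)| = 28.

Discriminant check: Δ ∝ 4a³ + 27b² = 4·13³ + 27·9² = 4·2197 + 27·81 ≡ 4 (mod 23). Nonzero ⇒ E is nonsingular.
For each x ∈ F_23, compute rhs = x³ + 13·x + 9 mod 23, then count y ∈ F_23 with y² ≡ rhs.
  x = 0: rhs = 9, matching y values: 3, 20 (2 points).
  x = 1: rhs = 0, matching y values: 0 (1 points).
  x = 2: rhs = 20, matching y values: none (0 points).
  x = 3: rhs = 6, matching y values: 11, 12 (2 points).
  x = 4: rhs = 10, matching y values: none (0 points).
  x = 5: rhs = 15, matching y values: none (0 points).
  x = 6: rhs = 4, matching y values: 2, 21 (2 points).
  x = 7: rhs = 6, matching y values: 11, 12 (2 points).
  x = 8: rhs = 4, matching y values: 2, 21 (2 points).
  x = 9: rhs = 4, matching y values: 2, 21 (2 points).
  x = 10: rhs = 12, matching y values: 9, 14 (2 points).
  x = 11: rhs = 11, matching y values: none (0 points).
  x = 12: rhs = 7, matching y values: none (0 points).
  x = 13: rhs = 6, matching y values: 11, 12 (2 points).
  x = 14: rhs = 14, matching y values: none (0 points).
  x = 15: rhs = 14, matching y values: none (0 points).
  x = 16: rhs = 12, matching y values: 9, 14 (2 points).
  x = 17: rhs = 14, matching y values: none (0 points).
  x = 18: rhs = 3, matching y values: 7, 16 (2 points).
  x = 19: rhs = 8, matching y values: 10, 13 (2 points).
  x = 20: rhs = 12, matching y values: 9, 14 (2 points).
  x = 21: rhs = 21, matching y values: none (0 points).
  x = 22: rhs = 18, matching y values: 8, 15 (2 points).
Total affine count: 27.
Full point count |E(F_23)| = 27 + 1 = 28.
Hasse bound: |28 − (23+1)| = |4| = 4 ≤ 2√23 ≈ 9.5917 ✓.


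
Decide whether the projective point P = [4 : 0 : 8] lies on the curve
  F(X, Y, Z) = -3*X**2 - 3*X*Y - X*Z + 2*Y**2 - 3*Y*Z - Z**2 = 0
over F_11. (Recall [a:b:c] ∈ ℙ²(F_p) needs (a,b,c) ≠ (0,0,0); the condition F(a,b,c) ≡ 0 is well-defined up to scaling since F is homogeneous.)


F(4,0,8) ≡ 10 (mod 11); P is NOT on the curve.

Evaluate F(4, 0, 8) term-by-term (mod 11).
  -3*X**2 ↦ -3·16·1·1 = -48
  -3*X*Y ↦ -3·4·0·1 = 0
  -X*Z ↦ -1·4·1·8 = -32
  2*Y**2 ↦ 2·1·0·1 = 0
  -3*Y*Z ↦ -3·1·0·8 = 0
  -Z**2 ↦ -1·1·1·64 = -64
Sum: F(4, 0, 8) = (-48) + (0) + (-32) + (0) + (0) + (-64) = -144.
Reducing mod 11: -144 ≡ 10 (mod 11).
Since F(a, b, c) ≡ 10 ≠ 0 (mod 11), P does NOT lie on the curve.


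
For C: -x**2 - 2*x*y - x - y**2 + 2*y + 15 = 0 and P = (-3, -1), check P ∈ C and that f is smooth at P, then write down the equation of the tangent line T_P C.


Tangent line at P: 7*x + 10*y + 31 = 0.

Step 1: f(-3, -1) = 0, so P lies on C.
Step 2: partial derivatives
  f_x(x, y) = -2*x - 2*y - 1, f_y(x, y) = -2*x - 2*y + 2.
  f_x(P) = 7, f_y(P) = 10 (gradient nonzero, so P is smooth).
Step 3: tangent line at P: 7·(x − -3) + 10·(y − -1) = 0.
Expanding: 7*x + 10*y + 31 = 0.


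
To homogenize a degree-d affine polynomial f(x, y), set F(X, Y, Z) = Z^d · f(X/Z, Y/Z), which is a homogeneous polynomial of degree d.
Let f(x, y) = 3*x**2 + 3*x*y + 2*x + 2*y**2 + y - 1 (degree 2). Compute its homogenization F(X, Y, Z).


F(X, Y, Z) = 3*X**2 + 3*X*Y + 2*X*Z + 2*Y**2 + Y*Z - Z**2

deg(f) = 2.
Substitute x = X/Z, y = Y/Z into f, then multiply by Z^2.
  monomial 3·x^2·y^0 ↦ 3·X^2·Y^0·Z^0.
  monomial 3·x^1·y^1 ↦ 3·X^1·Y^1·Z^0.
  monomial 2·x^1·y^0 ↦ 2·X^1·Y^0·Z^1.
  monomial 2·x^0·y^2 ↦ 2·X^0·Y^2·Z^0.
  monomial 1·x^0·y^1 ↦ 1·X^0·Y^1·Z^1.
  monomial -1·x^0·y^0 ↦ -1·X^0·Y^0·Z^2.
Collecting: F(X, Y, Z) = 3*X**2 + 3*X*Y + 2*X*Z + 2*Y**2 + Y*Z - Z**2.


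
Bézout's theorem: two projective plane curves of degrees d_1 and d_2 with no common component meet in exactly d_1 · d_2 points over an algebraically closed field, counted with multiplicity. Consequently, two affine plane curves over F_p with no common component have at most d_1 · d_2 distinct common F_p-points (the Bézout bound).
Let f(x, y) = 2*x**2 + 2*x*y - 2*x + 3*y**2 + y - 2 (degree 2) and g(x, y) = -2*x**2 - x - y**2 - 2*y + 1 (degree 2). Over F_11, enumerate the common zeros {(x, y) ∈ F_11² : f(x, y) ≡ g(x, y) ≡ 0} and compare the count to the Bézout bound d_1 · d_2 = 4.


Common zeros: {(6, 9)}; count = 1; Bézout bound = 4.

deg(f) = 2, deg(g) = 2, so Bézout bound = 4.
Scan x ∈ F_11. For each x, list the y ∈ F_11 with f(x, y) ≡ 0 and those with g(x, y) ≡ 0 (mod 11); the common zeros in that column are the intersection.
  x = 0: f ≡ 0 at y ∈ {8, 10}; g ≡ 0 at y ∈ ∅; common: ∅.
  x = 1: f ≡ 0 at y ∈ {5}; g ≡ 0 at y ∈ ∅; common: ∅.
  x = 2: f ≡ 0 at y ∈ {3, 10}; g ≡ 0 at y ∈ {4, 5}; common: ∅.
  x = 3: f ≡ 0 at y ∈ ∅; g ≡ 0 at y ∈ {4, 5}; common: ∅.
  x = 4: f ≡ 0 at y ∈ {0, 8}; g ≡ 0 at y ∈ ∅; common: ∅.
  x = 5: f ≡ 0 at y ∈ ∅; g ≡ 0 at y ∈ ∅; common: ∅.
  x = 6: f ≡ 0 at y ∈ {5, 9}; g ≡ 0 at y ∈ {0, 9}; common: {9}.
  x = 7: f ≡ 0 at y ∈ {3}; g ≡ 0 at y ∈ ∅; common: ∅.
  x = 8: f ≡ 0 at y ∈ {0, 9}; g ≡ 0 at y ∈ {2, 7}; common: ∅.
  x = 9: f ≡ 0 at y ∈ ∅; g ≡ 0 at y ∈ ∅; common: ∅.
  x = 10: f ≡ 0 at y ∈ ∅; g ≡ 0 at y ∈ {0, 9}; common: ∅.
Collecting: common zeros = {(6, 9)}, so the count is 1.
Comparison with the Bézout bound: 1 ≤ 4 = deg(f)·deg(g), as expected for curves with no common component (the affine F_11-count falls short of the bound because intersections may lie at infinity, over extension fields, or carry multiplicity).


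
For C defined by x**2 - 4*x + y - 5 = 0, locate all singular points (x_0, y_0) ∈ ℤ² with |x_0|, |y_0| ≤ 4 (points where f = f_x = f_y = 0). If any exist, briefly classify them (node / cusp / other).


No singular points in the scanned grid; C is smooth there.

Compute partial derivatives:
  f_x = 2*x - 4.
  f_y = 1.
f_y = 1 is a nonzero constant, so f_y never vanishes: no point (x, y) can satisfy f = f_x = f_y = 0. In particular no (x, y) ∈ {−4, ..., 4}² is singular; the curve is smooth.


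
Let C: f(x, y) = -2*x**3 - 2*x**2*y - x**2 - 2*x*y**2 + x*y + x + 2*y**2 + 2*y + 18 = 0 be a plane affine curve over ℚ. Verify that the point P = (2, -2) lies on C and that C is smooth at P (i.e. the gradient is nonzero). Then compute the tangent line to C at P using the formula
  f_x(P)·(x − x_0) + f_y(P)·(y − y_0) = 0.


Tangent line at P: -21*x + 4*y + 50 = 0.

Step 1: f(2, -2) = 0, so P lies on C.
Step 2: partial derivatives
  f_x(x, y) = -6*x**2 - 4*x*y - 2*x - 2*y**2 + y + 1, f_y(x, y) = -2*x**2 - 4*x*y + x + 4*y + 2.
  f_x(P) = -21, f_y(P) = 4 (gradient nonzero, so P is smooth).
Step 3: tangent line at P: -21·(x − 2) + 4·(y − -2) = 0.
Expanding: -21*x + 4*y + 50 = 0.


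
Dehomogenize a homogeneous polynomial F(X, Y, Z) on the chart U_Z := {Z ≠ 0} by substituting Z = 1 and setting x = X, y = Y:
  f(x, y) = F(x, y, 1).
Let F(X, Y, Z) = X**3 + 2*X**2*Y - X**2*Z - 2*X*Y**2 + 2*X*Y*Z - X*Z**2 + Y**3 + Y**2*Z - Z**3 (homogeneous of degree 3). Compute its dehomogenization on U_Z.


f(x, y) = x**3 + 2*x**2*y - x**2 - 2*x*y**2 + 2*x*y - x + y**3 + y**2 - 1

On U_Z we set Z = 1. Each monomial c·X^i·Y^j·Z^k in F becomes c·x^i·y^j·1^k = c·x^i·y^j.
Substituting Z = 1: F(X, Y, 1) = x**3 + 2*x**2*y - x**2 - 2*x*y**2 + 2*x*y - x + y**3 + y**2 - 1.
Note: deg(f) ≤ deg(F) = 3; strict inequality happens when F is divisible by Z (lost terms).


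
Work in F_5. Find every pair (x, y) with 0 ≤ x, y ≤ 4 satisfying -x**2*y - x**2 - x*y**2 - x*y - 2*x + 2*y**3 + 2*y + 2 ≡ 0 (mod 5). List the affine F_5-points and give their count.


Affine F_5-points: {(1, 1), (2, 1), (4, 4)}; count = 3.

For each of the 25 pairs (x, y) ∈ F_5², evaluate f(x, y) mod 5. Record the zeros.
  x = 0: [0↦2, 1↦1, 2↦2, 3↦2, 4↦3]  zeros at y ∈ ∅
  x = 1: [0↦4, 1↦0, 2↦1, 3↦4, 4↦1]  zeros at y ∈ {1}
  x = 2: [0↦4, 1↦0, 2↦4, 3↦3, 4↦4]  zeros at y ∈ {1}
  x = 3: [0↦2, 1↦1, 2↦1, 3↦4, 4↦2]  zeros at y ∈ ∅
  x = 4: [0↦3, 1↦3, 2↦2, 3↦2, 4↦0]  zeros at y ∈ {4}
Collecting zeros: affine points = {(1, 1), (2, 1), (4, 4)}.
Total count |C(F_5)_aff| = 3.
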